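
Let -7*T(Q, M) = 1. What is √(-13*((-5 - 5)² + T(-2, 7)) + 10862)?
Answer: √468629/7 ≈ 97.795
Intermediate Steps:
T(Q, M) = -⅐ (T(Q, M) = -⅐*1 = -⅐)
√(-13*((-5 - 5)² + T(-2, 7)) + 10862) = √(-13*((-5 - 5)² - ⅐) + 10862) = √(-13*((-10)² - ⅐) + 10862) = √(-13*(100 - ⅐) + 10862) = √(-13*699/7 + 10862) = √(-9087/7 + 10862) = √(66947/7) = √468629/7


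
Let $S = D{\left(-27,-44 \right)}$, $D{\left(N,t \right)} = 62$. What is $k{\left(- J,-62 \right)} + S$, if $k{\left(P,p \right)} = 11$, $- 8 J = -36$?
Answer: $73$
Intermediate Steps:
$J = \frac{9}{2}$ ($J = \left(- \frac{1}{8}\right) \left(-36\right) = \frac{9}{2} \approx 4.5$)
$S = 62$
$k{\left(- J,-62 \right)} + S = 11 + 62 = 73$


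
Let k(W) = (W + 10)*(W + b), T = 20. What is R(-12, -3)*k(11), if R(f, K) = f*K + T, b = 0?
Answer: 12936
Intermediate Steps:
k(W) = W*(10 + W) (k(W) = (W + 10)*(W + 0) = (10 + W)*W = W*(10 + W))
R(f, K) = 20 + K*f (R(f, K) = f*K + 20 = K*f + 20 = 20 + K*f)
R(-12, -3)*k(11) = (20 - 3*(-12))*(11*(10 + 11)) = (20 + 36)*(11*21) = 56*231 = 12936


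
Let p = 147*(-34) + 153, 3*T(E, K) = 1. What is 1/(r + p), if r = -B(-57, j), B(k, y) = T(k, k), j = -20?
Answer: -3/14536 ≈ -0.00020638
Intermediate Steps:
T(E, K) = ⅓ (T(E, K) = (⅓)*1 = ⅓)
B(k, y) = ⅓
p = -4845 (p = -4998 + 153 = -4845)
r = -⅓ (r = -1*⅓ = -⅓ ≈ -0.33333)
1/(r + p) = 1/(-⅓ - 4845) = 1/(-14536/3) = -3/14536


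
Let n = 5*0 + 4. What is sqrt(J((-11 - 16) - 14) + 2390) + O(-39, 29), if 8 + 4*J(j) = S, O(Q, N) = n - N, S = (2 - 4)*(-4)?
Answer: -25 + sqrt(2390) ≈ 23.888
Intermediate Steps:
n = 4 (n = 0 + 4 = 4)
S = 8 (S = -2*(-4) = 8)
O(Q, N) = 4 - N
J(j) = 0 (J(j) = -2 + (1/4)*8 = -2 + 2 = 0)
sqrt(J((-11 - 16) - 14) + 2390) + O(-39, 29) = sqrt(0 + 2390) + (4 - 1*29) = sqrt(2390) + (4 - 29) = sqrt(2390) - 25 = -25 + sqrt(2390)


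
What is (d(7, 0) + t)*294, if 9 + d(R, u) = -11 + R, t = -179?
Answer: -56448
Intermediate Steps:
d(R, u) = -20 + R (d(R, u) = -9 + (-11 + R) = -20 + R)
(d(7, 0) + t)*294 = ((-20 + 7) - 179)*294 = (-13 - 179)*294 = -192*294 = -56448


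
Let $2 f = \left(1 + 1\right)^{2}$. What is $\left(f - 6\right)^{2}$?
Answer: $16$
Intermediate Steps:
$f = 2$ ($f = \frac{\left(1 + 1\right)^{2}}{2} = \frac{2^{2}}{2} = \frac{1}{2} \cdot 4 = 2$)
$\left(f - 6\right)^{2} = \left(2 - 6\right)^{2} = \left(-4\right)^{2} = 16$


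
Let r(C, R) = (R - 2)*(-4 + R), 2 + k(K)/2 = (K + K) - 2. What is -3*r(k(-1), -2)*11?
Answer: -792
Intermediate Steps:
k(K) = -8 + 4*K (k(K) = -4 + 2*((K + K) - 2) = -4 + 2*(2*K - 2) = -4 + 2*(-2 + 2*K) = -4 + (-4 + 4*K) = -8 + 4*K)
r(C, R) = (-4 + R)*(-2 + R) (r(C, R) = (-2 + R)*(-4 + R) = (-4 + R)*(-2 + R))
-3*r(k(-1), -2)*11 = -3*(8 + (-2)² - 6*(-2))*11 = -3*(8 + 4 + 12)*11 = -3*24*11 = -72*11 = -792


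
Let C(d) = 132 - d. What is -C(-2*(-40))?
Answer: -52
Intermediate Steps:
-C(-2*(-40)) = -(132 - (-2)*(-40)) = -(132 - 1*80) = -(132 - 80) = -1*52 = -52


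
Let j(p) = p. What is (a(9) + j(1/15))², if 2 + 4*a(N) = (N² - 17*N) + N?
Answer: 942841/3600 ≈ 261.90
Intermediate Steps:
a(N) = -½ - 4*N + N²/4 (a(N) = -½ + ((N² - 17*N) + N)/4 = -½ + (N² - 16*N)/4 = -½ + (-4*N + N²/4) = -½ - 4*N + N²/4)
(a(9) + j(1/15))² = ((-½ - 4*9 + (¼)*9²) + 1/15)² = ((-½ - 36 + (¼)*81) + 1/15)² = ((-½ - 36 + 81/4) + 1/15)² = (-65/4 + 1/15)² = (-971/60)² = 942841/3600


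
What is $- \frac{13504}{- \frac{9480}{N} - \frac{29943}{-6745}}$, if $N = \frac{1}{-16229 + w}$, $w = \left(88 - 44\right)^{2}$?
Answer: $- \frac{91084480}{913931611743} \approx -9.9662 \cdot 10^{-5}$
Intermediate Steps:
$w = 1936$ ($w = 44^{2} = 1936$)
$N = - \frac{1}{14293}$ ($N = \frac{1}{-16229 + 1936} = \frac{1}{-14293} = - \frac{1}{14293} \approx -6.9964 \cdot 10^{-5}$)
$- \frac{13504}{- \frac{9480}{N} - \frac{29943}{-6745}} = - \frac{13504}{- \frac{9480}{- \frac{1}{14293}} - \frac{29943}{-6745}} = - \frac{13504}{\left(-9480\right) \left(-14293\right) - - \frac{29943}{6745}} = - \frac{13504}{135497640 + \frac{29943}{6745}} = - \frac{13504}{\frac{913931611743}{6745}} = \left(-13504\right) \frac{6745}{913931611743} = - \frac{91084480}{913931611743}$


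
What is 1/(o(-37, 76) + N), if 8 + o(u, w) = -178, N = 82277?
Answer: 1/82091 ≈ 1.2182e-5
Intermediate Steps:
o(u, w) = -186 (o(u, w) = -8 - 178 = -186)
1/(o(-37, 76) + N) = 1/(-186 + 82277) = 1/82091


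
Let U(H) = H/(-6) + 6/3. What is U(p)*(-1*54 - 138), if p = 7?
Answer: -160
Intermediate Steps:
U(H) = 2 - H/6 (U(H) = H*(-1/6) + 6*(1/3) = -H/6 + 2 = 2 - H/6)
U(p)*(-1*54 - 138) = (2 - 1/6*7)*(-1*54 - 138) = (2 - 7/6)*(-54 - 138) = (5/6)*(-192) = -160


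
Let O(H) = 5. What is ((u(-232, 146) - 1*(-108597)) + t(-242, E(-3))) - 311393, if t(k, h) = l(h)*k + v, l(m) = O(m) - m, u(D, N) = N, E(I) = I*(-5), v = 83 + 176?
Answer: -199971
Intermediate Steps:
v = 259
E(I) = -5*I
l(m) = 5 - m
t(k, h) = 259 + k*(5 - h) (t(k, h) = (5 - h)*k + 259 = k*(5 - h) + 259 = 259 + k*(5 - h))
((u(-232, 146) - 1*(-108597)) + t(-242, E(-3))) - 311393 = ((146 - 1*(-108597)) + (259 - 1*(-242)*(-5 - 5*(-3)))) - 311393 = ((146 + 108597) + (259 - 1*(-242)*(-5 + 15))) - 311393 = (108743 + (259 - 1*(-242)*10)) - 311393 = (108743 + (259 + 2420)) - 311393 = (108743 + 2679) - 311393 = 111422 - 311393 = -199971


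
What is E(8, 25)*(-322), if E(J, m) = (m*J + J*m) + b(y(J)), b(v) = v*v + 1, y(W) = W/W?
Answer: -129444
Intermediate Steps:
y(W) = 1
b(v) = 1 + v² (b(v) = v² + 1 = 1 + v²)
E(J, m) = 2 + 2*J*m (E(J, m) = (m*J + J*m) + (1 + 1²) = (J*m + J*m) + (1 + 1) = 2*J*m + 2 = 2 + 2*J*m)
E(8, 25)*(-322) = (2 + 2*8*25)*(-322) = (2 + 400)*(-322) = 402*(-322) = -129444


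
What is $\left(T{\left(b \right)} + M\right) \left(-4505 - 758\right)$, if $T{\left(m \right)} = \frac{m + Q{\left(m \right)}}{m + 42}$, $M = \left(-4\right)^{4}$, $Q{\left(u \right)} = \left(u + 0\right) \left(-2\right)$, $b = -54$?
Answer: $- \frac{2647289}{2} \approx -1.3236 \cdot 10^{6}$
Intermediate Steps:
$Q{\left(u \right)} = - 2 u$ ($Q{\left(u \right)} = u \left(-2\right) = - 2 u$)
$M = 256$
$T{\left(m \right)} = - \frac{m}{42 + m}$ ($T{\left(m \right)} = \frac{m - 2 m}{m + 42} = \frac{\left(-1\right) m}{42 + m} = - \frac{m}{42 + m}$)
$\left(T{\left(b \right)} + M\right) \left(-4505 - 758\right) = \left(\left(-1\right) \left(-54\right) \frac{1}{42 - 54} + 256\right) \left(-4505 - 758\right) = \left(\left(-1\right) \left(-54\right) \frac{1}{-12} + 256\right) \left(-5263\right) = \left(\left(-1\right) \left(-54\right) \left(- \frac{1}{12}\right) + 256\right) \left(-5263\right) = \left(- \frac{9}{2} + 256\right) \left(-5263\right) = \frac{503}{2} \left(-5263\right) = - \frac{2647289}{2}$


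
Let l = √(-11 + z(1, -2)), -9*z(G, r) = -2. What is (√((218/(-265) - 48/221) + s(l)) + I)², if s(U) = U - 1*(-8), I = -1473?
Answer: (258798735 - √175695*√(1222866 + 58565*I*√97))²/30868733025 ≈ 2.1618e+6 - 1783.1*I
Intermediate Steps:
z(G, r) = 2/9 (z(G, r) = -⅑*(-2) = 2/9)
l = I*√97/3 (l = √(-11 + 2/9) = √(-97/9) = I*√97/3 ≈ 3.283*I)
s(U) = 8 + U (s(U) = U + 8 = 8 + U)
(√((218/(-265) - 48/221) + s(l)) + I)² = (√((218/(-265) - 48/221) + (8 + I*√97/3)) - 1473)² = (√((218*(-1/265) - 48*1/221) + (8 + I*√97/3)) - 1473)² = (√((-218/265 - 48/221) + (8 + I*√97/3)) - 1473)² = (√(-60898/58565 + (8 + I*√97/3)) - 1473)² = (√(407622/58565 + I*√97/3) - 1473)² = (-1473 + √(407622/58565 + I*√97/3))²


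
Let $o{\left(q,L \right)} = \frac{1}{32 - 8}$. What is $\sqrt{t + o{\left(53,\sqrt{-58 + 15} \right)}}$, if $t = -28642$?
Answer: $\frac{i \sqrt{4124442}}{12} \approx 169.24 i$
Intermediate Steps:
$o{\left(q,L \right)} = \frac{1}{24}$
$\sqrt{t + o{\left(53,\sqrt{-58 + 15} \right)}} = \sqrt{-28642 + \frac{1}{24}} = \sqrt{- \frac{687407}{24}} = \frac{i \sqrt{4124442}}{12}$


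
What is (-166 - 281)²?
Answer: 199809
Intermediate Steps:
(-166 - 281)² = (-447)² = 199809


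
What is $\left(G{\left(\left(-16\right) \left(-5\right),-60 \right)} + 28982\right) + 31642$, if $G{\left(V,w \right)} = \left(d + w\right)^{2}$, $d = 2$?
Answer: $63988$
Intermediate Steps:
$G{\left(V,w \right)} = \left(2 + w\right)^{2}$
$\left(G{\left(\left(-16\right) \left(-5\right),-60 \right)} + 28982\right) + 31642 = \left(\left(2 - 60\right)^{2} + 28982\right) + 31642 = \left(\left(-58\right)^{2} + 28982\right) + 31642 = \left(3364 + 28982\right) + 31642 = 32346 + 31642 = 63988$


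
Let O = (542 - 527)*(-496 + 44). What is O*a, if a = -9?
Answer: 61020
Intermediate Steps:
O = -6780 (O = 15*(-452) = -6780)
O*a = -6780*(-9) = 61020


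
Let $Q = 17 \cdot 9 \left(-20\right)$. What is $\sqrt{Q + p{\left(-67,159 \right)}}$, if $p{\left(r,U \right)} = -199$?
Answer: $i \sqrt{3259} \approx 57.088 i$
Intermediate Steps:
$Q = -3060$ ($Q = 153 \left(-20\right) = -3060$)
$\sqrt{Q + p{\left(-67,159 \right)}} = \sqrt{-3060 - 199} = \sqrt{-3259} = i \sqrt{3259}$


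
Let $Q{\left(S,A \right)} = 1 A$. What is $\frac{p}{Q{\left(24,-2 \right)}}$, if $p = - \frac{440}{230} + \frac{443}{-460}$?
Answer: $\frac{1323}{920} \approx 1.438$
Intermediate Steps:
$p = - \frac{1323}{460}$ ($p = \left(-440\right) \frac{1}{230} + 443 \left(- \frac{1}{460}\right) = - \frac{44}{23} - \frac{443}{460} = - \frac{1323}{460} \approx -2.8761$)
$Q{\left(S,A \right)} = A$
$\frac{p}{Q{\left(24,-2 \right)}} = - \frac{1323}{460 \left(-2\right)} = \left(- \frac{1323}{460}\right) \left(- \frac{1}{2}\right) = \frac{1323}{920}$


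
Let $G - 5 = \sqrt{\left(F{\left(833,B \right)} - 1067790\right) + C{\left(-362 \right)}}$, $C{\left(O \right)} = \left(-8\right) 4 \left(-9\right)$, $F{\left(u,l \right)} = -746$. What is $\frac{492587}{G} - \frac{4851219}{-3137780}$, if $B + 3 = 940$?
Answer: $\frac{12910574459087}{3352005653940} - \frac{985174 i \sqrt{267062}}{1068273} \approx 3.8516 - 476.58 i$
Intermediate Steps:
$B = 937$ ($B = -3 + 940 = 937$)
$C{\left(O \right)} = 288$ ($C{\left(O \right)} = \left(-32\right) \left(-9\right) = 288$)
$G = 5 + 2 i \sqrt{267062}$ ($G = 5 + \sqrt{\left(-746 - 1067790\right) + 288} = 5 + \sqrt{-1068536 + 288} = 5 + \sqrt{-1068248} = 5 + 2 i \sqrt{267062} \approx 5.0 + 1033.6 i$)
$\frac{492587}{G} - \frac{4851219}{-3137780} = \frac{492587}{5 + 2 i \sqrt{267062}} - \frac{4851219}{-3137780} = \frac{492587}{5 + 2 i \sqrt{267062}} - - \frac{4851219}{3137780} = \frac{492587}{5 + 2 i \sqrt{267062}} + \frac{4851219}{3137780} = \frac{4851219}{3137780} + \frac{492587}{5 + 2 i \sqrt{267062}}$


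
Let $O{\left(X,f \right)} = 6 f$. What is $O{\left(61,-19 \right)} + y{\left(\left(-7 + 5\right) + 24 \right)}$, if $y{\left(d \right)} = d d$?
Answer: $370$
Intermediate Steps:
$y{\left(d \right)} = d^{2}$
$O{\left(61,-19 \right)} + y{\left(\left(-7 + 5\right) + 24 \right)} = 6 \left(-19\right) + \left(\left(-7 + 5\right) + 24\right)^{2} = -114 + \left(-2 + 24\right)^{2} = -114 + 22^{2} = -114 + 484 = 370$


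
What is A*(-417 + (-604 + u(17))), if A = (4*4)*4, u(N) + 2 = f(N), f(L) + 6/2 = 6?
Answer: -65280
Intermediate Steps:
f(L) = 3 (f(L) = -3 + 6 = 3)
u(N) = 1 (u(N) = -2 + 3 = 1)
A = 64 (A = 16*4 = 64)
A*(-417 + (-604 + u(17))) = 64*(-417 + (-604 + 1)) = 64*(-417 - 603) = 64*(-1020) = -65280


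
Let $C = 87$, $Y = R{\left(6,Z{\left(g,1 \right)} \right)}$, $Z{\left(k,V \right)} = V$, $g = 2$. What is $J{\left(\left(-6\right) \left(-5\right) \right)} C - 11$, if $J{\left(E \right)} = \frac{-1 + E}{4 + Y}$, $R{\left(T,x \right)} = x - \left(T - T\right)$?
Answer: $\frac{2468}{5} \approx 493.6$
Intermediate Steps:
$R{\left(T,x \right)} = x$ ($R{\left(T,x \right)} = x - 0 = x + 0 = x$)
$Y = 1$
$J{\left(E \right)} = - \frac{1}{5} + \frac{E}{5}$ ($J{\left(E \right)} = \frac{-1 + E}{4 + 1} = \frac{-1 + E}{5} = \left(-1 + E\right) \frac{1}{5} = - \frac{1}{5} + \frac{E}{5}$)
$J{\left(\left(-6\right) \left(-5\right) \right)} C - 11 = \left(- \frac{1}{5} + \frac{\left(-6\right) \left(-5\right)}{5}\right) 87 - 11 = \left(- \frac{1}{5} + \frac{1}{5} \cdot 30\right) 87 - 11 = \left(- \frac{1}{5} + 6\right) 87 - 11 = \frac{29}{5} \cdot 87 - 11 = \frac{2523}{5} - 11 = \frac{2468}{5}$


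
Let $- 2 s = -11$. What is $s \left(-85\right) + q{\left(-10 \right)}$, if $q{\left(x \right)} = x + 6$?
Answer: $- \frac{943}{2} \approx -471.5$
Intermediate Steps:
$s = \frac{11}{2}$ ($s = \left(- \frac{1}{2}\right) \left(-11\right) = \frac{11}{2} \approx 5.5$)
$q{\left(x \right)} = 6 + x$
$s \left(-85\right) + q{\left(-10 \right)} = \frac{11}{2} \left(-85\right) + \left(6 - 10\right) = - \frac{935}{2} - 4 = - \frac{943}{2}$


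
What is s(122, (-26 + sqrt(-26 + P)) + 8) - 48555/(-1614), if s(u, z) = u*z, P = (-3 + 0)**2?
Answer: -1165263/538 + 122*I*sqrt(17) ≈ -2165.9 + 503.02*I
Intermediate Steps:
P = 9 (P = (-3)**2 = 9)
s(122, (-26 + sqrt(-26 + P)) + 8) - 48555/(-1614) = 122*((-26 + sqrt(-26 + 9)) + 8) - 48555/(-1614) = 122*((-26 + sqrt(-17)) + 8) - 48555*(-1)/1614 = 122*((-26 + I*sqrt(17)) + 8) - 1*(-16185/538) = 122*(-18 + I*sqrt(17)) + 16185/538 = (-2196 + 122*I*sqrt(17)) + 16185/538 = -1165263/538 + 122*I*sqrt(17)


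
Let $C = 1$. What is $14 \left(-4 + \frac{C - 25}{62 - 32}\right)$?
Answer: $- \frac{336}{5} \approx -67.2$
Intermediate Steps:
$14 \left(-4 + \frac{C - 25}{62 - 32}\right) = 14 \left(-4 + \frac{1 - 25}{62 - 32}\right) = 14 \left(-4 - \frac{24}{30}\right) = 14 \left(-4 - \frac{4}{5}\right) = 14 \left(- \frac{24}{5}\right) = - \frac{336}{5}$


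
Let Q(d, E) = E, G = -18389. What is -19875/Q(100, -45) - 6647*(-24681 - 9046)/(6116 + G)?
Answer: -218762794/12273 ≈ -17825.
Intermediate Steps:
-19875/Q(100, -45) - 6647*(-24681 - 9046)/(6116 + G) = -19875/(-45) - 6647*(-24681 - 9046)/(6116 - 18389) = -19875*(-1/45) - 6647/((-12273/(-33727))) = 1325/3 - 6647/((-12273*(-1/33727))) = 1325/3 - 6647/12273/33727 = 1325/3 - 6647*33727/12273 = 1325/3 - 224183369/12273 = -218762794/12273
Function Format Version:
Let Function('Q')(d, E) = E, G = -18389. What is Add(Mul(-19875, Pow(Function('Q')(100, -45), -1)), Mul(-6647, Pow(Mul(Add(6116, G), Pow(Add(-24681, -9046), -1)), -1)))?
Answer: Rational(-218762794, 12273) ≈ -17825.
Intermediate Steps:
Add(Mul(-19875, Pow(Function('Q')(100, -45), -1)), Mul(-6647, Pow(Mul(Add(6116, G), Pow(Add(-24681, -9046), -1)), -1))) = Add(Mul(-19875, Pow(-45, -1)), Mul(-6647, Pow(Mul(Add(6116, -18389), Pow(Add(-24681, -9046), -1)), -1))) = Add(Mul(-19875, Rational(-1, 45)), Mul(-6647, Pow(Mul(-12273, Pow(-33727, -1)), -1))) = Add(Rational(1325, 3), Mul(-6647, Pow(Mul(-12273, Rational(-1, 33727)), -1))) = Add(Rational(1325, 3), Mul(-6647, Pow(Rational(12273, 33727), -1))) = Add(Rational(1325, 3), Mul(-6647, Rational(33727, 12273))) = Add(Rational(1325, 3), Rational(-224183369, 12273)) = Rational(-218762794, 12273)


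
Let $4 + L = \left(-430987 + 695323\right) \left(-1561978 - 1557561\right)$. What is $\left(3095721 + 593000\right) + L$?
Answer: $-824602772387$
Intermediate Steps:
$L = -824606461108$ ($L = -4 + \left(-430987 + 695323\right) \left(-1561978 - 1557561\right) = -4 + 264336 \left(-3119539\right) = -4 - 824606461104 = -824606461108$)
$\left(3095721 + 593000\right) + L = \left(3095721 + 593000\right) - 824606461108 = 3688721 - 824606461108 = -824602772387$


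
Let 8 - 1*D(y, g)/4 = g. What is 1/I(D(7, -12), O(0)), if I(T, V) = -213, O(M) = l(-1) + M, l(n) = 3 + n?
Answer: -1/213 ≈ -0.0046948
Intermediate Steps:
D(y, g) = 32 - 4*g
O(M) = 2 + M (O(M) = (3 - 1) + M = 2 + M)
1/I(D(7, -12), O(0)) = 1/(-213) = -1/213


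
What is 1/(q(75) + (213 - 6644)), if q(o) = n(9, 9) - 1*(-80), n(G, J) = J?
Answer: -1/6342 ≈ -0.00015768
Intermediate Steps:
q(o) = 89 (q(o) = 9 - 1*(-80) = 9 + 80 = 89)
1/(q(75) + (213 - 6644)) = 1/(89 + (213 - 6644)) = 1/(89 - 6431) = 1/(-6342) = -1/6342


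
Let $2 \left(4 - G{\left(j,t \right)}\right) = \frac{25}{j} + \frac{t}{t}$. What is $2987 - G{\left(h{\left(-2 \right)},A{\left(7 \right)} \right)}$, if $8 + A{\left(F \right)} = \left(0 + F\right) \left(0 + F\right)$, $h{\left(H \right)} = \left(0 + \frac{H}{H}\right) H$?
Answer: $\frac{11909}{4} \approx 2977.3$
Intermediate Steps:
$h{\left(H \right)} = H$ ($h{\left(H \right)} = \left(0 + 1\right) H = 1 H = H$)
$A{\left(F \right)} = -8 + F^{2}$ ($A{\left(F \right)} = -8 + \left(0 + F\right) \left(0 + F\right) = -8 + F F = -8 + F^{2}$)
$G{\left(j,t \right)} = \frac{7}{2} - \frac{25}{2 j}$ ($G{\left(j,t \right)} = 4 - \frac{\frac{25}{j} + \frac{t}{t}}{2} = 4 - \frac{\frac{25}{j} + 1}{2} = 4 - \frac{1 + \frac{25}{j}}{2} = 4 - \left(\frac{1}{2} + \frac{25}{2 j}\right) = \frac{7}{2} - \frac{25}{2 j}$)
$2987 - G{\left(h{\left(-2 \right)},A{\left(7 \right)} \right)} = 2987 - \frac{-25 + 7 \left(-2\right)}{2 \left(-2\right)} = 2987 - \frac{1}{2} \left(- \frac{1}{2}\right) \left(-25 - 14\right) = 2987 - \frac{1}{2} \left(- \frac{1}{2}\right) \left(-39\right) = 2987 - \frac{39}{4} = \frac{11909}{4}$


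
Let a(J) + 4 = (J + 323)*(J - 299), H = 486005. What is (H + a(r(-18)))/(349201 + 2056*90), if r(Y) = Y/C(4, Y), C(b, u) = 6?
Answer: 389361/534241 ≈ 0.72881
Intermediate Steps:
r(Y) = Y/6
a(J) = -4 + (-299 + J)*(323 + J) (a(J) = -4 + (J + 323)*(J - 299) = -4 + (323 + J)*(-299 + J) = -4 + (-299 + J)*(323 + J))
(H + a(r(-18)))/(349201 + 2056*90) = (486005 + (-96581 + ((⅙)*(-18))² + 24*((⅙)*(-18))))/(349201 + 2056*90) = (486005 + (-96581 + (-3)² + 24*(-3)))/(349201 + 185040) = (486005 + (-96581 + 9 - 72))/534241 = (486005 - 96644)*(1/534241) = 389361*(1/534241) = 389361/534241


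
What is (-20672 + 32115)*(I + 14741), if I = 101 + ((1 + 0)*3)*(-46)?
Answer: 168257872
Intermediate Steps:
I = -37 (I = 101 + (1*3)*(-46) = 101 + 3*(-46) = 101 - 138 = -37)
(-20672 + 32115)*(I + 14741) = (-20672 + 32115)*(-37 + 14741) = 11443*14704 = 168257872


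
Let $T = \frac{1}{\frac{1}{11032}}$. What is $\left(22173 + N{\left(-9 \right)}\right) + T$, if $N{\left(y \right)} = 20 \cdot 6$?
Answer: $33325$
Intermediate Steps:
$N{\left(y \right)} = 120$
$T = 11032$ ($T = \frac{1}{\frac{1}{11032}} = 11032$)
$\left(22173 + N{\left(-9 \right)}\right) + T = \left(22173 + 120\right) + 11032 = 22293 + 11032 = 33325$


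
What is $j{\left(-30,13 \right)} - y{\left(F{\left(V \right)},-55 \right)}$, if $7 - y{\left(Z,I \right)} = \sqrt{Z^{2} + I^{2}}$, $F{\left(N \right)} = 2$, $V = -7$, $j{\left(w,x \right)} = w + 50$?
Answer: $13 + \sqrt{3029} \approx 68.036$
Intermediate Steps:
$j{\left(w,x \right)} = 50 + w$
$y{\left(Z,I \right)} = 7 - \sqrt{I^{2} + Z^{2}}$ ($y{\left(Z,I \right)} = 7 - \sqrt{Z^{2} + I^{2}} = 7 - \sqrt{I^{2} + Z^{2}}$)
$j{\left(-30,13 \right)} - y{\left(F{\left(V \right)},-55 \right)} = \left(50 - 30\right) - \left(7 - \sqrt{\left(-55\right)^{2} + 2^{2}}\right) = 20 - \left(7 - \sqrt{3025 + 4}\right) = 20 - \left(7 - \sqrt{3029}\right) = 13 + \sqrt{3029}$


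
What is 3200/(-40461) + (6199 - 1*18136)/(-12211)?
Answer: 443907757/494069271 ≈ 0.89847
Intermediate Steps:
3200/(-40461) + (6199 - 1*18136)/(-12211) = 3200*(-1/40461) + (6199 - 18136)*(-1/12211) = -3200/40461 - 11937*(-1/12211) = -3200/40461 + 11937/12211 = 443907757/494069271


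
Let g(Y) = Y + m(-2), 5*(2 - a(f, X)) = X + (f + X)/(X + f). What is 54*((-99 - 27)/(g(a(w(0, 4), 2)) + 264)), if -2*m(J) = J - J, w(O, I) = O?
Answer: -34020/1327 ≈ -25.637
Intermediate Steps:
m(J) = 0 (m(J) = -(J - J)/2 = -½*0 = 0)
a(f, X) = 9/5 - X/5 (a(f, X) = 2 - (X + (f + X)/(X + f))/5 = 2 - (X + (X + f)/(X + f))/5 = 2 - (X + 1)/5 = 2 - (1 + X)/5 = 2 + (-⅕ - X/5) = 9/5 - X/5)
g(Y) = Y (g(Y) = Y + 0 = Y)
54*((-99 - 27)/(g(a(w(0, 4), 2)) + 264)) = 54*((-99 - 27)/((9/5 - ⅕*2) + 264)) = 54*(-126/((9/5 - ⅖) + 264)) = 54*(-126/(7/5 + 264)) = 54*(-126/1327/5) = 54*(-126*5/1327) = 54*(-630/1327) = -34020/1327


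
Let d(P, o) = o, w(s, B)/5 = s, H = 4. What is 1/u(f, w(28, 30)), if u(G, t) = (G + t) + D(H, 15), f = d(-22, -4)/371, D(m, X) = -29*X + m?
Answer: -371/107965 ≈ -0.0034363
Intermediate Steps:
w(s, B) = 5*s
D(m, X) = m - 29*X
f = -4/371 ≈ -0.010782
u(G, t) = -431 + G + t (u(G, t) = (G + t) + (4 - 29*15) = (G + t) + (4 - 435) = (G + t) - 431 = -431 + G + t)
1/u(f, w(28, 30)) = 1/(-431 - 4/371 + 5*28) = 1/(-431 - 4/371 + 140) = 1/(-107965/371) = -371/107965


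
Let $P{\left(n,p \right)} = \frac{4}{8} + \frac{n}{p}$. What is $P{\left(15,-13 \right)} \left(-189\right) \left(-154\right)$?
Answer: $- \frac{247401}{13} \approx -19031.0$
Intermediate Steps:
$P{\left(n,p \right)} = \frac{1}{2} + \frac{n}{p}$ ($P{\left(n,p \right)} = 4 \cdot \frac{1}{8} + \frac{n}{p} = \frac{1}{2} + \frac{n}{p}$)
$P{\left(15,-13 \right)} \left(-189\right) \left(-154\right) = \frac{15 + \frac{1}{2} \left(-13\right)}{-13} \left(-189\right) \left(-154\right) = - \frac{15 - \frac{13}{2}}{13} \left(-189\right) \left(-154\right) = \left(- \frac{1}{13}\right) \frac{17}{2} \left(-189\right) \left(-154\right) = \left(- \frac{17}{26}\right) \left(-189\right) \left(-154\right) = \frac{3213}{26} \left(-154\right) = - \frac{247401}{13}$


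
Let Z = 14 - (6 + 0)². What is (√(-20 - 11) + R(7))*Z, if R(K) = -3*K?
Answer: 462 - 22*I*√31 ≈ 462.0 - 122.49*I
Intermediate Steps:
Z = -22 (Z = 14 - 1*6² = 14 - 1*36 = 14 - 36 = -22)
(√(-20 - 11) + R(7))*Z = (√(-20 - 11) - 3*7)*(-22) = (√(-31) - 21)*(-22) = (I*√31 - 21)*(-22) = (-21 + I*√31)*(-22) = 462 - 22*I*√31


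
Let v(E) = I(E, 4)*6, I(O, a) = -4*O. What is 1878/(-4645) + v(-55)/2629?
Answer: 108558/1110155 ≈ 0.097786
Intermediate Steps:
v(E) = -24*E (v(E) = -4*E*6 = -24*E)
1878/(-4645) + v(-55)/2629 = 1878/(-4645) - 24*(-55)/2629 = 1878*(-1/4645) + 1320*(1/2629) = -1878/4645 + 120/239 = 108558/1110155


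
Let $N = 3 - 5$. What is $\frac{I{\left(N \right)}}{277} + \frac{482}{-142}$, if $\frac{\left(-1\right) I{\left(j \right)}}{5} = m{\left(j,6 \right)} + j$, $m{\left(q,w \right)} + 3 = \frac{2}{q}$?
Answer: $- \frac{64627}{19667} \approx -3.2861$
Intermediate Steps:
$m{\left(q,w \right)} = -3 + \frac{2}{q}$
$N = -2$
$I{\left(j \right)} = 15 - \frac{10}{j} - 5 j$ ($I{\left(j \right)} = - 5 \left(\left(-3 + \frac{2}{j}\right) + j\right) = - 5 \left(-3 + j + \frac{2}{j}\right) = 15 - \frac{10}{j} - 5 j$)
$\frac{I{\left(N \right)}}{277} + \frac{482}{-142} = \frac{15 - \frac{10}{-2} - -10}{277} + \frac{482}{-142} = \left(15 - -5 + 10\right) \frac{1}{277} + 482 \left(- \frac{1}{142}\right) = \left(15 + 5 + 10\right) \frac{1}{277} - \frac{241}{71} = 30 \cdot \frac{1}{277} - \frac{241}{71} = \frac{30}{277} - \frac{241}{71} = - \frac{64627}{19667}$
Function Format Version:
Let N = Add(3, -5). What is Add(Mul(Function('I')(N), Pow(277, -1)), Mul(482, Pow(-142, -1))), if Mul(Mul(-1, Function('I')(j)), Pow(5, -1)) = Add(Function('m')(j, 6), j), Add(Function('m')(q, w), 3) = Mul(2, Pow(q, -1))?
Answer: Rational(-64627, 19667) ≈ -3.2861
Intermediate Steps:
Function('m')(q, w) = Add(-3, Mul(2, Pow(q, -1)))
N = -2
Function('I')(j) = Add(15, Mul(-10, Pow(j, -1)), Mul(-5, j)) (Function('I')(j) = Mul(-5, Add(Add(-3, Mul(2, Pow(j, -1))), j)) = Mul(-5, Add(-3, j, Mul(2, Pow(j, -1)))) = Add(15, Mul(-10, Pow(j, -1)), Mul(-5, j)))
Add(Mul(Function('I')(N), Pow(277, -1)), Mul(482, Pow(-142, -1))) = Add(Mul(Add(15, Mul(-10, Pow(-2, -1)), Mul(-5, -2)), Pow(277, -1)), Mul(482, Pow(-142, -1))) = Add(Mul(Add(15, Mul(-10, Rational(-1, 2)), 10), Rational(1, 277)), Mul(482, Rational(-1, 142))) = Add(Mul(Add(15, 5, 10), Rational(1, 277)), Rational(-241, 71)) = Add(Mul(30, Rational(1, 277)), Rational(-241, 71)) = Add(Rational(30, 277), Rational(-241, 71)) = Rational(-64627, 19667)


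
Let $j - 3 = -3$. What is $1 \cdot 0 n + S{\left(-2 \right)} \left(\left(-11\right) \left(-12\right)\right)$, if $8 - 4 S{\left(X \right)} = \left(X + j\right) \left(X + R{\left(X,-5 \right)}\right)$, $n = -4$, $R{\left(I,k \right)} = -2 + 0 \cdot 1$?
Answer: $0$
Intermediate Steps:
$R{\left(I,k \right)} = -2$ ($R{\left(I,k \right)} = -2 + 0 = -2$)
$j = 0$ ($j = 3 - 3 = 0$)
$S{\left(X \right)} = 2 - \frac{X \left(-2 + X\right)}{4}$ ($S{\left(X \right)} = 2 - \frac{\left(X + 0\right) \left(X - 2\right)}{4} = 2 - \frac{X \left(-2 + X\right)}{4}$)
$1 \cdot 0 n + S{\left(-2 \right)} \left(\left(-11\right) \left(-12\right)\right) = 1 \cdot 0 \left(-4\right) + \left(2 + \frac{1}{2} \left(-2\right) - \frac{\left(-2\right)^{2}}{4}\right) \left(\left(-11\right) \left(-12\right)\right) = 0 \left(-4\right) + \left(2 - 1 - 1\right) 132 = 0 + \left(2 - 1 - 1\right) 132 = 0 + 0 \cdot 132 = 0 + 0 = 0$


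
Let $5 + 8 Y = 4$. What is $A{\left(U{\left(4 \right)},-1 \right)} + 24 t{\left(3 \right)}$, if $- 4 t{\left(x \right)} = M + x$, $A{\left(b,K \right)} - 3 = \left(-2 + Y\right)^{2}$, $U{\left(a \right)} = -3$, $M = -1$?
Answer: $- \frac{287}{64} \approx -4.4844$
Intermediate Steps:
$Y = - \frac{1}{8}$ ($Y = - \frac{5}{8} + \frac{1}{8} \cdot 4 = - \frac{5}{8} + \frac{1}{2} = - \frac{1}{8} \approx -0.125$)
$A{\left(b,K \right)} = \frac{481}{64}$ ($A{\left(b,K \right)} = 3 + \left(-2 - \frac{1}{8}\right)^{2} = 3 + \left(- \frac{17}{8}\right)^{2} = 3 + \frac{289}{64} = \frac{481}{64}$)
$t{\left(x \right)} = \frac{1}{4} - \frac{x}{4}$ ($t{\left(x \right)} = - \frac{-1 + x}{4} = \frac{1}{4} - \frac{x}{4}$)
$A{\left(U{\left(4 \right)},-1 \right)} + 24 t{\left(3 \right)} = \frac{481}{64} + 24 \left(\frac{1}{4} - \frac{3}{4}\right) = \frac{481}{64} + 24 \left(- \frac{1}{2}\right) = \frac{481}{64} - 12 = - \frac{287}{64}$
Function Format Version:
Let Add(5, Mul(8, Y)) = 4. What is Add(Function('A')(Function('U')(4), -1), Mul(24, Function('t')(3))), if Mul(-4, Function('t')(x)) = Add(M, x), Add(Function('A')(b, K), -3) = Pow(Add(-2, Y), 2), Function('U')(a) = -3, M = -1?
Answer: Rational(-287, 64) ≈ -4.4844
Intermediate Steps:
Y = Rational(-1, 8) (Y = Add(Rational(-5, 8), Mul(Rational(1, 8), 4)) = Add(Rational(-5, 8), Rational(1, 2)) = Rational(-1, 8) ≈ -0.12500)
Function('A')(b, K) = Rational(481, 64) (Function('A')(b, K) = Add(3, Pow(Add(-2, Rational(-1, 8)), 2)) = Add(3, Pow(Rational(-17, 8), 2)) = Add(3, Rational(289, 64)) = Rational(481, 64))
Function('t')(x) = Add(Rational(1, 4), Mul(Rational(-1, 4), x)) (Function('t')(x) = Mul(Rational(-1, 4), Add(-1, x)) = Add(Rational(1, 4), Mul(Rational(-1, 4), x)))
Add(Function('A')(Function('U')(4), -1), Mul(24, Function('t')(3))) = Add(Rational(481, 64), Mul(24, Add(Rational(1, 4), Mul(Rational(-1, 4), 3)))) = Add(Rational(481, 64), Mul(24, Add(Rational(1, 4), Rational(-3, 4)))) = Add(Rational(481, 64), Mul(24, Rational(-1, 2))) = Add(Rational(481, 64), -12) = Rational(-287, 64)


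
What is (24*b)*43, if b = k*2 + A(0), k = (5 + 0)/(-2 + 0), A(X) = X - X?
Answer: -5160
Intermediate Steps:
A(X) = 0
k = -5/2 (k = 5/(-2) = 5*(-1/2) = -5/2 ≈ -2.5000)
b = -5 (b = -5/2*2 + 0 = -5 + 0 = -5)
(24*b)*43 = (24*(-5))*43 = -120*43 = -5160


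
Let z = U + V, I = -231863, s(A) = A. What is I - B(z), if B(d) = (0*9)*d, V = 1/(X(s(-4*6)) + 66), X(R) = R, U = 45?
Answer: -231863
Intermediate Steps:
V = 1/42 (V = 1/(-4*6 + 66) = 1/(-24 + 66) = 1/42 ≈ 0.023810)
z = 1891/42 (z = 45 + 1/42 = 1891/42 ≈ 45.024)
B(d) = 0 (B(d) = 0*d = 0)
I - B(z) = -231863 - 1*0 = -231863 + 0 = -231863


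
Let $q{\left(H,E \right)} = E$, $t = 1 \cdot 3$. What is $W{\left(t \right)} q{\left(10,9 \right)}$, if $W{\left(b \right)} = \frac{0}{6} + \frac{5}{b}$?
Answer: $15$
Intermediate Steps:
$t = 3$
$W{\left(b \right)} = \frac{5}{b}$ ($W{\left(b \right)} = 0 \cdot \frac{1}{6} + \frac{5}{b} = 0 + \frac{5}{b} = \frac{5}{b}$)
$W{\left(t \right)} q{\left(10,9 \right)} = \frac{5}{3} \cdot 9 = 15$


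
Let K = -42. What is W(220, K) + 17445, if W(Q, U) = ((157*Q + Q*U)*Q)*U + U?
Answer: -233754597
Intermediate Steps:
W(Q, U) = U + Q*U*(157*Q + Q*U) (W(Q, U) = (Q*(157*Q + Q*U))*U + U = Q*U*(157*Q + Q*U) + U = U + Q*U*(157*Q + Q*U))
W(220, K) + 17445 = -42*(1 + 157*220² - 42*220²) + 17445 = -42*(1 + 157*48400 - 42*48400) + 17445 = -42*(1 + 7598800 - 2032800) + 17445 = -42*5566001 + 17445 = -233772042 + 17445 = -233754597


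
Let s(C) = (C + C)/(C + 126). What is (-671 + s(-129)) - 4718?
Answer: -5303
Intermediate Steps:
s(C) = 2*C/(126 + C) (s(C) = (2*C)/(126 + C) = 2*C/(126 + C))
(-671 + s(-129)) - 4718 = (-671 + 2*(-129)/(126 - 129)) - 4718 = (-671 + 2*(-129)/(-3)) - 4718 = (-671 + 2*(-129)*(-1/3)) - 4718 = (-671 + 86) - 4718 = -585 - 4718 = -5303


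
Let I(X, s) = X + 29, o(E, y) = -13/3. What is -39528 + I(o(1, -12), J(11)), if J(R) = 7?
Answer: -118510/3 ≈ -39503.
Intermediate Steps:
o(E, y) = -13/3 (o(E, y) = -13*1/3 = -13/3)
I(X, s) = 29 + X
-39528 + I(o(1, -12), J(11)) = -39528 + (29 - 13/3) = -39528 + 74/3 = -118510/3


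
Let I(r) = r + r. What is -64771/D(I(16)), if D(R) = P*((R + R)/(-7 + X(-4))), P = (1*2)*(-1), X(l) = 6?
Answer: -64771/128 ≈ -506.02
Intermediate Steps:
P = -2 (P = 2*(-1) = -2)
I(r) = 2*r
D(R) = 4*R (D(R) = -2*(R + R)/(-7 + 6) = -2*2*R/(-1) = -2*2*R*(-1) = -(-4)*R = 4*R)
-64771/D(I(16)) = -64771/(4*(2*16)) = -64771/(4*32) = -64771/128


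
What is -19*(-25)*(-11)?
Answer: -5225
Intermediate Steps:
-19*(-25)*(-11) = 475*(-11) = -5225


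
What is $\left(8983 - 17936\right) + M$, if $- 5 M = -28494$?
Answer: $- \frac{16271}{5} \approx -3254.2$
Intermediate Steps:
$M = \frac{28494}{5}$ ($M = \left(- \frac{1}{5}\right) \left(-28494\right) = \frac{28494}{5} \approx 5698.8$)
$\left(8983 - 17936\right) + M = \left(8983 - 17936\right) + \frac{28494}{5} = -8953 + \frac{28494}{5} = - \frac{16271}{5}$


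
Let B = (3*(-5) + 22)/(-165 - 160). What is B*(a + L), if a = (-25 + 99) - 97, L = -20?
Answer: 301/325 ≈ 0.92615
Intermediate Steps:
a = -23 (a = 74 - 97 = -23)
B = -7/325 (B = (-15 + 22)/(-325) = 7*(-1/325) = -7/325 ≈ -0.021538)
B*(a + L) = -7*(-23 - 20)/325 = -7/325*(-43) = 301/325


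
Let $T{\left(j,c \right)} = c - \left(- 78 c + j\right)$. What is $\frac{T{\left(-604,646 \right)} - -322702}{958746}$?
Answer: $\frac{62390}{159791} \approx 0.39045$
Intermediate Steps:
$T{\left(j,c \right)} = - j + 79 c$ ($T{\left(j,c \right)} = c - \left(j - 78 c\right) = c + \left(- j + 78 c\right) = - j + 79 c$)
$\frac{T{\left(-604,646 \right)} - -322702}{958746} = \frac{\left(\left(-1\right) \left(-604\right) + 79 \cdot 646\right) - -322702}{958746} = \left(\left(604 + 51034\right) + 322702\right) \frac{1}{958746} = \left(51638 + 322702\right) \frac{1}{958746} = 374340 \cdot \frac{1}{958746} = \frac{62390}{159791}$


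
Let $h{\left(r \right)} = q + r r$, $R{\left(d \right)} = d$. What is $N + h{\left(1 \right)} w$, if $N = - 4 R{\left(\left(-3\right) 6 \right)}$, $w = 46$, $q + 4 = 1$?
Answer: $-20$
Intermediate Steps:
$q = -3$ ($q = -4 + 1 = -3$)
$h{\left(r \right)} = -3 + r^{2}$ ($h{\left(r \right)} = -3 + r r = -3 + r^{2}$)
$N = 72$ ($N = - 4 \left(\left(-3\right) 6\right) = \left(-4\right) \left(-18\right) = 72$)
$N + h{\left(1 \right)} w = 72 + \left(-3 + 1^{2}\right) 46 = 72 + \left(-3 + 1\right) 46 = 72 - 92 = -20$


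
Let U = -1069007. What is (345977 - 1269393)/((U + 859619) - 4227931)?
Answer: 923416/4437319 ≈ 0.20810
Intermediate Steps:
(345977 - 1269393)/((U + 859619) - 4227931) = (345977 - 1269393)/((-1069007 + 859619) - 4227931) = -923416/(-209388 - 4227931) = -923416/(-4437319) = -923416*(-1/4437319) = 923416/4437319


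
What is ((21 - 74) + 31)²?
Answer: 484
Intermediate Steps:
((21 - 74) + 31)² = (-53 + 31)² = (-22)² = 484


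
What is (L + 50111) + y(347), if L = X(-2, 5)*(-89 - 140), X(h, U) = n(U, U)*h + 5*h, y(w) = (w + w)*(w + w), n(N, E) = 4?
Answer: 535869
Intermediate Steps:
y(w) = 4*w² (y(w) = (2*w)*(2*w) = 4*w²)
X(h, U) = 9*h (X(h, U) = 4*h + 5*h = 9*h)
L = 4122 (L = (9*(-2))*(-89 - 140) = -18*(-229) = 4122)
(L + 50111) + y(347) = (4122 + 50111) + 4*347² = 54233 + 4*120409 = 54233 + 481636 = 535869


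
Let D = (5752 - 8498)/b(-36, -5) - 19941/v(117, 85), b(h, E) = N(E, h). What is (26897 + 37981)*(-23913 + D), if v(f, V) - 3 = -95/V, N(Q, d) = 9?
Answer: -108408856457/48 ≈ -2.2585e+9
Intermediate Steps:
b(h, E) = 9
v(f, V) = 3 - 95/V
D = -3138845/288 (D = (5752 - 8498)/9 - 19941/(3 - 95/85) = -2746*1/9 - 19941/(3 - 95*1/85) = -2746/9 - 19941/(3 - 19/17) = -2746/9 - 19941/32/17 = -2746/9 - 19941*17/32 = -2746/9 - 338997/32 = -3138845/288 ≈ -10899.)
(26897 + 37981)*(-23913 + D) = (26897 + 37981)*(-23913 - 3138845/288) = 64878*(-10025789/288) = -108408856457/48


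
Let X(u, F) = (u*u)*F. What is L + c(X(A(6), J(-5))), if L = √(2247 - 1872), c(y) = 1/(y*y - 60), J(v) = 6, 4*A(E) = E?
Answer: 4/489 + 5*√15 ≈ 19.373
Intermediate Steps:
A(E) = E/4
X(u, F) = F*u² (X(u, F) = u²*F = F*u²)
c(y) = 1/(-60 + y²) (c(y) = 1/(y² - 60) = 1/(-60 + y²))
L = 5*√15 (L = √375 = 5*√15 ≈ 19.365)
L + c(X(A(6), J(-5))) = 5*√15 + 1/(-60 + (6*((¼)*6)²)²) = 5*√15 + 1/(-60 + (6*(3/2)²)²) = 5*√15 + 1/(-60 + (6*(9/4))²) = 5*√15 + 1/(-60 + (27/2)²) = 5*√15 + 1/(-60 + 729/4) = 5*√15 + 1/(489/4) = 5*√15 + 4/489 = 4/489 + 5*√15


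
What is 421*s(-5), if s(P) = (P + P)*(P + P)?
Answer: 42100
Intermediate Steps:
s(P) = 4*P² (s(P) = (2*P)*(2*P) = 4*P²)
421*s(-5) = 421*(4*(-5)²) = 421*(4*25) = 421*100 = 42100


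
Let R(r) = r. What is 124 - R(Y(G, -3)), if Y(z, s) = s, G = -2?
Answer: 127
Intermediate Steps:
124 - R(Y(G, -3)) = 124 - 1*(-3) = 124 + 3 = 127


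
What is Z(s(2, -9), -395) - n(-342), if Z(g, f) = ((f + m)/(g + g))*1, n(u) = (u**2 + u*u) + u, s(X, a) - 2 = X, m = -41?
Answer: -467281/2 ≈ -2.3364e+5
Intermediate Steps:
s(X, a) = 2 + X
n(u) = u + 2*u**2 (n(u) = (u**2 + u**2) + u = 2*u**2 + u = u + 2*u**2)
Z(g, f) = (-41 + f)/(2*g) (Z(g, f) = ((f - 41)/(g + g))*1 = ((-41 + f)/((2*g)))*1 = ((-41 + f)*(1/(2*g)))*1 = ((-41 + f)/(2*g))*1 = (-41 + f)/(2*g))
Z(s(2, -9), -395) - n(-342) = (-41 - 395)/(2*(2 + 2)) - (-342)*(1 + 2*(-342)) = (1/2)*(-436)/4 - (-342)*(1 - 684) = (1/2)*(1/4)*(-436) - (-342)*(-683) = -109/2 - 1*233586 = -109/2 - 233586 = -467281/2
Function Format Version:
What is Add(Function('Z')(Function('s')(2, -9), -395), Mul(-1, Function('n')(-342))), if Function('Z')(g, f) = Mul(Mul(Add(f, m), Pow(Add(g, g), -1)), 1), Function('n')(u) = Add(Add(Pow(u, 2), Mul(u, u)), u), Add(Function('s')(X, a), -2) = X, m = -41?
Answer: Rational(-467281, 2) ≈ -2.3364e+5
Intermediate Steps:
Function('s')(X, a) = Add(2, X)
Function('n')(u) = Add(u, Mul(2, Pow(u, 2))) (Function('n')(u) = Add(Add(Pow(u, 2), Pow(u, 2)), u) = Add(Mul(2, Pow(u, 2)), u) = Add(u, Mul(2, Pow(u, 2))))
Function('Z')(g, f) = Mul(Rational(1, 2), Pow(g, -1), Add(-41, f)) (Function('Z')(g, f) = Mul(Mul(Add(f, -41), Pow(Add(g, g), -1)), 1) = Mul(Mul(Add(-41, f), Pow(Mul(2, g), -1)), 1) = Mul(Mul(Add(-41, f), Mul(Rational(1, 2), Pow(g, -1))), 1) = Mul(Mul(Rational(1, 2), Pow(g, -1), Add(-41, f)), 1) = Mul(Rational(1, 2), Pow(g, -1), Add(-41, f)))
Add(Function('Z')(Function('s')(2, -9), -395), Mul(-1, Function('n')(-342))) = Add(Mul(Rational(1, 2), Pow(Add(2, 2), -1), Add(-41, -395)), Mul(-1, Mul(-342, Add(1, Mul(2, -342))))) = Add(Mul(Rational(1, 2), Pow(4, -1), -436), Mul(-1, Mul(-342, Add(1, -684)))) = Add(Mul(Rational(1, 2), Rational(1, 4), -436), Mul(-1, Mul(-342, -683))) = Add(Rational(-109, 2), Mul(-1, 233586)) = Add(Rational(-109, 2), -233586) = Rational(-467281, 2)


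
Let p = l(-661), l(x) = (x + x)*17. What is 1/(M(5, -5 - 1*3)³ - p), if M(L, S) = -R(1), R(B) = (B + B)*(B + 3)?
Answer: 1/21962 ≈ 4.5533e-5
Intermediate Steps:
R(B) = 2*B*(3 + B) (R(B) = (2*B)*(3 + B) = 2*B*(3 + B))
M(L, S) = -8 (M(L, S) = -2*(3 + 1) = -2*4 = -1*8 = -8)
l(x) = 34*x (l(x) = (2*x)*17 = 34*x)
p = -22474 (p = 34*(-661) = -22474)
1/(M(5, -5 - 1*3)³ - p) = 1/((-8)³ - 1*(-22474)) = 1/(-512 + 22474) = 1/21962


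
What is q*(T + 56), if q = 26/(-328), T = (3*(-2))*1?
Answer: -325/82 ≈ -3.9634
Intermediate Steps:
T = -6 (T = -6*1 = -6)
q = -13/164 (q = 26*(-1/328) = -13/164 ≈ -0.079268)
q*(T + 56) = -13*(-6 + 56)/164 = -13/164*50 = -325/82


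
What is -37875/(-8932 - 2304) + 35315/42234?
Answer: 998206045/237270612 ≈ 4.2070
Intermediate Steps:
-37875/(-8932 - 2304) + 35315/42234 = -37875/(-11236) + 35315*(1/42234) = -37875*(-1/11236) + 35315/42234 = 37875/11236 + 35315/42234 = 998206045/237270612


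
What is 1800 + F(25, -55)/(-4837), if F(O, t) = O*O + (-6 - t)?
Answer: 8705926/4837 ≈ 1799.9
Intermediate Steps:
F(O, t) = -6 + O**2 - t (F(O, t) = O**2 + (-6 - t) = -6 + O**2 - t)
1800 + F(25, -55)/(-4837) = 1800 + (-6 + 25**2 - 1*(-55))/(-4837) = 1800 + (-6 + 625 + 55)*(-1/4837) = 1800 + 674*(-1/4837) = 1800 - 674/4837 = 8705926/4837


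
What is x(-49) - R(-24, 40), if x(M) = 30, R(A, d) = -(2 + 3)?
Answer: 35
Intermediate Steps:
R(A, d) = -5 (R(A, d) = -1*5 = -5)
x(-49) - R(-24, 40) = 30 - 1*(-5) = 30 + 5 = 35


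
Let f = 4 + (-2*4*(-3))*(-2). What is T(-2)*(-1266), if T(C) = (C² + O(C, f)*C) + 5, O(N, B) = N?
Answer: -16458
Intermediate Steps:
f = -44 (f = 4 - 8*(-3)*(-2) = 4 + 24*(-2) = 4 - 48 = -44)
T(C) = 5 + 2*C² (T(C) = (C² + C*C) + 5 = (C² + C²) + 5 = 2*C² + 5 = 5 + 2*C²)
T(-2)*(-1266) = (5 + 2*(-2)²)*(-1266) = (5 + 2*4)*(-1266) = (5 + 8)*(-1266) = 13*(-1266) = -16458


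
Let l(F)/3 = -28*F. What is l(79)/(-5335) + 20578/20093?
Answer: 243120778/107196155 ≈ 2.2680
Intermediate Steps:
l(F) = -84*F (l(F) = 3*(-28*F) = -84*F)
l(79)/(-5335) + 20578/20093 = -84*79/(-5335) + 20578/20093 = -6636*(-1/5335) + 20578*(1/20093) = 6636/5335 + 20578/20093 = 243120778/107196155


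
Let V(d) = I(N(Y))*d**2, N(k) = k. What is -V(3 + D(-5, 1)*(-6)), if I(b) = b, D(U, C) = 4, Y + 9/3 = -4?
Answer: 3087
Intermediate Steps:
Y = -7 (Y = -3 - 4 = -7)
V(d) = -7*d**2
-V(3 + D(-5, 1)*(-6)) = -(-7)*(3 + 4*(-6))**2 = -(-7)*(3 - 24)**2 = -(-7)*(-21)**2 = -(-7)*441 = -1*(-3087) = 3087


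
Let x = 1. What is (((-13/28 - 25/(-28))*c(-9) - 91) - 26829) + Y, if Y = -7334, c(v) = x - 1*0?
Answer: -239775/7 ≈ -34254.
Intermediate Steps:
c(v) = 1 (c(v) = 1 - 1*0 = 1 + 0 = 1)
(((-13/28 - 25/(-28))*c(-9) - 91) - 26829) + Y = (((-13/28 - 25/(-28))*1 - 91) - 26829) - 7334 = (((-13*1/28 - 25*(-1/28))*1 - 91) - 26829) - 7334 = (((-13/28 + 25/28)*1 - 91) - 26829) - 7334 = (((3/7)*1 - 91) - 26829) - 7334 = ((3/7 - 91) - 26829) - 7334 = (-634/7 - 26829) - 7334 = -188437/7 - 7334 = -239775/7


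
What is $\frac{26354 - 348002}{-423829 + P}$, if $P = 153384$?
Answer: $\frac{321648}{270445} \approx 1.1893$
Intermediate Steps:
$\frac{26354 - 348002}{-423829 + P} = \frac{26354 - 348002}{-423829 + 153384} = - \frac{321648}{-270445} = \left(-321648\right) \left(- \frac{1}{270445}\right) = \frac{321648}{270445}$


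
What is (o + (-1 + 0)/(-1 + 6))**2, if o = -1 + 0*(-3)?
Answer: 36/25 ≈ 1.4400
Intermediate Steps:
o = -1 (o = -1 + 0 = -1)
(o + (-1 + 0)/(-1 + 6))**2 = (-1 + (-1 + 0)/(-1 + 6))**2 = (-1 - 1/5)**2 = (-6/5)**2 = 36/25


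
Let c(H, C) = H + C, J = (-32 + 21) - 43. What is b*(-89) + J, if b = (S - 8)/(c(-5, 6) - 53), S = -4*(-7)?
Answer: -257/13 ≈ -19.769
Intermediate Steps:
J = -54 (J = -11 - 43 = -54)
S = 28
c(H, C) = C + H
b = -5/13 (b = (28 - 8)/((6 - 5) - 53) = 20/(1 - 53) = 20/(-52) = 20*(-1/52) = -5/13 ≈ -0.38462)
b*(-89) + J = -5/13*(-89) - 54 = 445/13 - 54 = -257/13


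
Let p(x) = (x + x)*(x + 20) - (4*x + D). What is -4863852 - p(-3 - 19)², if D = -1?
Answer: -4895181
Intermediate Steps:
p(x) = 1 - 4*x + 2*x*(20 + x) (p(x) = (x + x)*(x + 20) - (4*x - 1) = (2*x)*(20 + x) - (-1 + 4*x) = 2*x*(20 + x) + (1 - 4*x) = 1 - 4*x + 2*x*(20 + x))
-4863852 - p(-3 - 19)² = -4863852 - (1 + 2*(-3 - 19)² + 36*(-3 - 19))² = -4863852 - (1 + 2*(-22)² + 36*(-22))² = -4863852 - (1 + 2*484 - 792)² = -4863852 - (1 + 968 - 792)² = -4863852 - 1*177² = -4863852 - 1*31329 = -4863852 - 31329 = -4895181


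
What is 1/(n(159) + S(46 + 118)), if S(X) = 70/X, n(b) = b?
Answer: 82/13073 ≈ 0.0062725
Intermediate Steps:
1/(n(159) + S(46 + 118)) = 1/(159 + 70/(46 + 118)) = 1/(159 + 70/164) = 1/(159 + 70*(1/164)) = 1/(159 + 35/82) = 1/(13073/82) = 82/13073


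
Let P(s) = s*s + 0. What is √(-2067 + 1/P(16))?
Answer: 7*I*√10799/16 ≈ 45.464*I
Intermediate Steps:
P(s) = s² (P(s) = s² + 0 = s²)
√(-2067 + 1/P(16)) = √(-2067 + 1/(16²)) = √(-2067 + 1/256) = √(-529151/256) = 7*I*√10799/16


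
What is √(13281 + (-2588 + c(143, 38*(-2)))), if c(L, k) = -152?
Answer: √10541 ≈ 102.67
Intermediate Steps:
√(13281 + (-2588 + c(143, 38*(-2)))) = √(13281 + (-2588 - 152)) = √(13281 - 2740) = √10541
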